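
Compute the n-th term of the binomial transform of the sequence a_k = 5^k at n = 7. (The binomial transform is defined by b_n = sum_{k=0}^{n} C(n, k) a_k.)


With a_k = 5^k, b_n = sum_{k=0}^{n} C(n, k) 5^k = (1 + 5)^n by the binomial theorem.
For n = 7: (1 + 5)^7 = 6^7 = 279936.

279936


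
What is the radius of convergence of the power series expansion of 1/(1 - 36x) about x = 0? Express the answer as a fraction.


Expanding 1/(1 - 36x) = sum_{k>=0} 36^k x^k, the series converges when |36x| < 1, i.e., |x| < 1/36.
So the radius of convergence is 1/36 = 1/36.

1/36


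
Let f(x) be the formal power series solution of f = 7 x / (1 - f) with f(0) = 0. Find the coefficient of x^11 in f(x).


Apply Lagrange inversion: f = 7 x * phi(f) with phi(t) = 1/(1 - t), so
[x^n] f = 7^n * (1/n) [t^(n-1)] phi(t)^n = 7^n * (1/n) [t^(n-1)] (1 - t)^(-n) = 7^n * (1/n) C(2n - 2, n - 1) = 7^n * C_{n-1}.
For n = 11: C_10 = C(20, 10) / 11 = 184756/11 = 16796.
With the 7^11 = 1977326743 factor, the coefficient is 1977326743 * 16796 = 33211179975428.

33211179975428


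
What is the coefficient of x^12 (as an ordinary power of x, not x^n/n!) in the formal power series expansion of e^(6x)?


The exponential series is e^y = sum_{k>=0} y^k / k!. Substituting y = 6x gives
e^(6x) = sum_{k>=0} 6^k x^k / k!.
So the coefficient of x^n is a^n/n! with a = 6, n = 12:
6^12 / 12! = 2176782336/479001600 = 8748/1925

8748/1925


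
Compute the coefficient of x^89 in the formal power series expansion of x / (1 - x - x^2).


Let f(x) = sum_{k>=0} a_k x^k. Multiplying f(x) * (1 - x - x^2) = x and matching coefficients gives a_0 = 0, a_1 = 1, and a_k = a_{k-1} + a_{k-2} for k >= 2. These are the Fibonacci numbers F_k.
Iterating from F_0 = 0, F_1 = 1:
F_0=0, F_1=1, F_2=1, F_3=2, F_4=3, F_5=5, F_6=8, F_7=13, F_8=21, F_9=34, ...
F_89 = 1779979416004714189.

1779979416004714189


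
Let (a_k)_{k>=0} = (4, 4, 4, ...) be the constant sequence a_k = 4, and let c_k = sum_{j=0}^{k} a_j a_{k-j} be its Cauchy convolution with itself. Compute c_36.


Since a_j = 4 for all j >= 0, the convolution sum becomes
c_k = sum_{j=0}^{k} 4 * 4 = 16 * (k + 1).
Equivalently, the generating function of (a_k) is 4/(1 - x) and its square is 16/(1 - x)^2 = sum_{k>=0} 16(k + 1) x^k.
For k = 36: 16 * 37 = 592.

592


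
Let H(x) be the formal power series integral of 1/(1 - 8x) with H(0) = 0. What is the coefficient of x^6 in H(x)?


1/(1 - 8x) = sum_{k>=0} 8^k x^k. Integrating termwise with H(0) = 0:
H(x) = sum_{k>=0} 8^k x^(k+1) / (k+1) = sum_{m>=1} 8^(m-1) x^m / m.
For m = 6: 8^5/6 = 32768/6 = 16384/3.

16384/3


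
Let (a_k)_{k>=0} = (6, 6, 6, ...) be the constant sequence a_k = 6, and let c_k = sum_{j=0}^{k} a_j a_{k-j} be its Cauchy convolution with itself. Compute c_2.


Since a_j = 6 for all j >= 0, the convolution sum becomes
c_k = sum_{j=0}^{k} 6 * 6 = 36 * (k + 1).
Equivalently, the generating function of (a_k) is 6/(1 - x) and its square is 36/(1 - x)^2 = sum_{k>=0} 36(k + 1) x^k.
For k = 2: 36 * 3 = 108.

108


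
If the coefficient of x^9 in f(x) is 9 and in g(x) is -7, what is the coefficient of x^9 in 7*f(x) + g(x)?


Scalar multiplication scales coefficients: 7 * 9 = 63.
Then add the g coefficient: 63 + -7
= 56

56


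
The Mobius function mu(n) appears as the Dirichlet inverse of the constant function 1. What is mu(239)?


239 = 239 (all distinct primes).
mu(239) = (-1)^1 = -1

-1


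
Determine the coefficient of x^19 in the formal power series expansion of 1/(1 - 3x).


The geometric series identity gives 1/(1 - c x) = sum_{k>=0} c^k x^k, so the coefficient of x^k is c^k.
Here c = 3 and k = 19.
Computing: 3^19 = 1162261467

1162261467


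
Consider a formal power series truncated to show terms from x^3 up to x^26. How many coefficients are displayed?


From x^3 to x^26 inclusive, the count is 26 - 3 + 1 = 24.

24


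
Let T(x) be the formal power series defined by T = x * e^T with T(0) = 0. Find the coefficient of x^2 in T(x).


Apply the Lagrange inversion formula: if T = x * phi(T) with phi(t) = e^t, then
[x^n] T = (1/n) [t^(n-1)] phi(t)^n = (1/n) [t^(n-1)] e^(n t) = (1/n) * n^(n-1) / (n-1)! = n^(n-1) / n!.
When c = 1 this is the Cayley count of rooted labeled trees on n vertices, divided by n!.
For n = 2: 2^1 / 2! = 2/2 = 1.

1


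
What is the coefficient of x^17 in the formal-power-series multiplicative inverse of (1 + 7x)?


The inverse is 1/(1 + 7x). Apply the geometric identity 1/(1 - y) = sum_{k>=0} y^k with y = -7x:
1/(1 + 7x) = sum_{k>=0} (-7)^k x^k.
So the coefficient of x^17 is (-7)^17 = -232630513987207.

-232630513987207


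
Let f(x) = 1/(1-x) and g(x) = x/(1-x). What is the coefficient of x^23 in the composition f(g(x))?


First simplify the composition: f(g(x)) = 1/(1 - x/(1-x)) = (1-x)/((1-x) - x) = (1-x)/(1-2x).
Now extract the coefficient. Write (1-x)/(1-2x) = 1/(1-2x) - x/(1-2x).
The coefficient of x^n in 1/(1-2x) is 2^n, and in x/(1-2x) is 2^(n-1) (for n >= 1).
So the coefficient of x^23 is 2^23 - 2^22 = 8388608 - 4194304 = 4194304.

4194304


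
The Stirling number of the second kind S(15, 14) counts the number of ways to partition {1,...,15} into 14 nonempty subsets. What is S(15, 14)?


Using the explicit formula S(n,k) = (1/k!) sum_{j=0}^{k} (-1)^(k-j) C(k,j) j^n:
S(15, 14) = 105
Equivalently, S(n,k) is n! times the coefficient of x^n in the EGF (e^x - 1)^k / k!.

105


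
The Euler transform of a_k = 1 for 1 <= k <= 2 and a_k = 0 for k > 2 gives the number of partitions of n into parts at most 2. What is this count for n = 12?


Partitions of 12 into parts at most 2:
Using generating function (1-x)^(-1)(1-x^2)^(-1),
the coefficient of x^12 = 7

7


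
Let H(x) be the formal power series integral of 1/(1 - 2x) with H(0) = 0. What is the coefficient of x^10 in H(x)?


1/(1 - 2x) = sum_{k>=0} 2^k x^k. Integrating termwise with H(0) = 0:
H(x) = sum_{k>=0} 2^k x^(k+1) / (k+1) = sum_{m>=1} 2^(m-1) x^m / m.
For m = 10: 2^9/10 = 512/10 = 256/5.

256/5


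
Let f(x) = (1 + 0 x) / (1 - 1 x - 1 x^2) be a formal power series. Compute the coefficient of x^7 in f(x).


Write f(x) = sum_{k>=0} a_k x^k. Multiplying both sides by 1 - 1 x - 1 x^2 gives
(1 - 1 x - 1 x^2) sum_{k>=0} a_k x^k = 1 + 0 x.
Matching coefficients:
 x^0: a_0 = 1
 x^1: a_1 - 1 a_0 = 0  =>  a_1 = 1*1 + 0 = 1
 x^k (k >= 2): a_k = 1 a_{k-1} + 1 a_{k-2}.
Iterating: a_2 = 2, a_3 = 3, a_4 = 5, a_5 = 8, a_6 = 13, a_7 = 21.
So the coefficient of x^7 is 21.

21


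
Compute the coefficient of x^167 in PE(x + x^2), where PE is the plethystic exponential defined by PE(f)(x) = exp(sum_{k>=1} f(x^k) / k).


With f(x) = x + x^2, the exponent is sum_{k>=1} (x^k + x^(2k)) / k = -ln(1 - x) - ln(1 - x^2). Exponentiating:
PE(x + x^2) = 1 / ((1 - x)(1 - x^2)).
This is the generating function for partitions of n into parts of size 1 or 2. The number of 2's can be any j in 0..83, and the rest are 1's, so
[x^167] = floor(167/2) + 1 = 84.

84


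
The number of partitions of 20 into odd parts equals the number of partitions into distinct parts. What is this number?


Computing partitions of 20 into odd parts (1, 3, 5, ...):
Using the generating function prod_{k>=0} 1/(1-x^(2k+1)),
the count is 64

64


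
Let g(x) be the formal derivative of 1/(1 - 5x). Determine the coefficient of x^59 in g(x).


Differentiate termwise: d/dx sum_{k>=0} 5^k x^k = sum_{k>=1} k 5^k x^(k-1) = sum_{j>=0} (j+1) 5^(j+1) x^j.
Equivalently, d/dx [1/(1 - 5x)] = 5/(1 - 5x)^2.
For j = 59: 60 * 5^60 = 60 * 867361737988403547205962240695953369140625 = 52041704279304212832357734441757202148437500.

52041704279304212832357734441757202148437500


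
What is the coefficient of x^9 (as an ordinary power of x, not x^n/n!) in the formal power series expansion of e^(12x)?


The exponential series is e^y = sum_{k>=0} y^k / k!. Substituting y = 12x gives
e^(12x) = sum_{k>=0} 12^k x^k / k!.
So the coefficient of x^n is a^n/n! with a = 12, n = 9:
12^9 / 9! = 5159780352/362880 = 497664/35

497664/35


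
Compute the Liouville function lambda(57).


The Liouville function is lambda(k) = (-1)^Omega(k), where Omega(k) counts the prime factors of k with multiplicity.
Factoring: 57 = 3 * 19, so Omega(57) = 2.
lambda(57) = (-1)^2 = 1.

1


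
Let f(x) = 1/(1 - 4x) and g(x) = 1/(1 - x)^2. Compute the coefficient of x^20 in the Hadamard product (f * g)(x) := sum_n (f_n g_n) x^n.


f has coefficients f_k = 4^k. For g = 1/(1 - x)^2 the coefficient is g_k = C(k + 1, 1) = k + 1. The Hadamard coefficient is (f * g)_k = 4^k * (k + 1).
For k = 20: 4^20 * 21 = 1099511627776 * 21 = 23089744183296.

23089744183296


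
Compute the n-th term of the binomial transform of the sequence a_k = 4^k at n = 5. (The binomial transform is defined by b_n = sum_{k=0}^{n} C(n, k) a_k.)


With a_k = 4^k, b_n = sum_{k=0}^{n} C(n, k) 4^k = (1 + 4)^n by the binomial theorem.
For n = 5: (1 + 4)^5 = 5^5 = 3125.

3125


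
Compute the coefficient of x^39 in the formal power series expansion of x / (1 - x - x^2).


Let f(x) = sum_{k>=0} a_k x^k. Multiplying f(x) * (1 - x - x^2) = x and matching coefficients gives a_0 = 0, a_1 = 1, and a_k = a_{k-1} + a_{k-2} for k >= 2. These are the Fibonacci numbers F_k.
Iterating from F_0 = 0, F_1 = 1:
F_0=0, F_1=1, F_2=1, F_3=2, F_4=3, F_5=5, F_6=8, F_7=13, F_8=21, F_9=34, ...
F_39 = 63245986.

63245986


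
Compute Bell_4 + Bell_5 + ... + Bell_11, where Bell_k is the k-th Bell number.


Recall Bell_k counts set partitions of a k-set (with Bell_0 = 1 by convention).
Bell_4 through Bell_11: 15, 52, 203, 877, 4140, 21147, 115975, 678570
Sum = 15 + 52 + 203 + 877 + 4140 + 21147 + 115975 + 678570 = 820979.

820979


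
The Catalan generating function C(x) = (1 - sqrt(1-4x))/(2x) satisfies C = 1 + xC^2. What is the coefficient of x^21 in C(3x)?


Substituting x -> 3x scales the n-th coefficient by 3^n, so [x^21] C(3x) = 3^21 * C_21.
C_21 = C(2*21, 21)/(22) = 538257874440/22 = 24466267020.
So 3^21 * 24466267020 = 10460353203 * 24466267020 = 255925794588110265060.

255925794588110265060


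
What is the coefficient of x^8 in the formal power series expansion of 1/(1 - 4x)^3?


The general identity 1/(1 - c x)^r = sum_{k>=0} c^k C(k + r - 1, r - 1) x^k follows by substituting y = c x into 1/(1 - y)^r = sum_{k>=0} C(k + r - 1, r - 1) y^k.
For c = 4, r = 3, k = 8:
4^8 * C(10, 2) = 65536 * 45 = 2949120.

2949120


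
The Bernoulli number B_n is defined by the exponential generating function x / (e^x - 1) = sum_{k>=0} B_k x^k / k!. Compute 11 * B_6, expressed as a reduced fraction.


Bernoulli numbers can also be computed recursively via B_0 = 1 and sum_{j=0}^{m} C(m+1, j) B_j = 0 for m >= 1. Odd-index Bernoulli numbers vanish for k >= 3.
Computing B_6 = 1/42, so 11 * B_6 = 11 * 1/42 = 11/42.

11/42


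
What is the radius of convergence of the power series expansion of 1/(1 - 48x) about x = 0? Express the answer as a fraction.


Expanding 1/(1 - 48x) = sum_{k>=0} 48^k x^k, the series converges when |48x| < 1, i.e., |x| < 1/48.
So the radius of convergence is 1/48 = 1/48.

1/48


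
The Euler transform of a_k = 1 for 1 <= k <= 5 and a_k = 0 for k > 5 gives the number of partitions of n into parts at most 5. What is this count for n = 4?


Partitions of 4 into parts at most 5:
Using generating function (1-x)^(-1)(1-x^2)^(-1)...(1-x^5)^(-1),
the coefficient of x^4 = 5

5


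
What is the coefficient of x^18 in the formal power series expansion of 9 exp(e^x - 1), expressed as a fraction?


exp(e^x - 1) is the exponential generating function for the Bell numbers Bell_k: exp(e^x - 1) = sum_{k>=0} Bell_k x^k / k!.
So the coefficient of x^18 in 9 exp(e^x - 1) is 9 Bell_18 / 18!.
Computing: Bell_18 = 682076806159 and 18! = 6402373705728000, giving
9 * 682076806159/6402373705728000 = 97439543737/101624979456000.

97439543737/101624979456000


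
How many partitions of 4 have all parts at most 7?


Using the generating function (1-x)^(-1)(1-x^2)^(-1)...(1-x^7)^(-1),
the coefficient of x^4 counts these restricted partitions.
Result = 5

5


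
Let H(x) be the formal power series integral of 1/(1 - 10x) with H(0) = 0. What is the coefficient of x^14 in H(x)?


1/(1 - 10x) = sum_{k>=0} 10^k x^k. Integrating termwise with H(0) = 0:
H(x) = sum_{k>=0} 10^k x^(k+1) / (k+1) = sum_{m>=1} 10^(m-1) x^m / m.
For m = 14: 10^13/14 = 10000000000000/14 = 5000000000000/7.

5000000000000/7


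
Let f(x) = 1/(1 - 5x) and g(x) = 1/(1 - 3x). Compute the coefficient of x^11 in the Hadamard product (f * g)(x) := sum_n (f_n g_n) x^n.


f has coefficients f_k = 5^k and g has coefficients g_k = 3^k, so the Hadamard product has coefficient (f*g)_k = 5^k * 3^k = 15^k.
For k = 11: 15^11 = 8649755859375.

8649755859375


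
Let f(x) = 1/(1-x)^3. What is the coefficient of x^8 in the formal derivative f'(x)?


Differentiate: d/dx [ 1/(1-x)^r ] = r / (1-x)^(r+1).
Here r = 3, so f'(x) = 3 / (1-x)^4.
The expansion of 1/(1-x)^(r+1) has coefficient of x^n equal to C(n+r, r).
So the coefficient of x^8 in f'(x) is
3 * C(11, 3) = 3 * 165 = 495

495


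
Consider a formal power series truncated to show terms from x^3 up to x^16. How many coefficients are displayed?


From x^3 to x^16 inclusive, the count is 16 - 3 + 1 = 14.

14


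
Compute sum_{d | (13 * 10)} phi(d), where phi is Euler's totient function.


First, 13 * 10 = 130. One classical identity is sum_{d | n} phi(d) = n (each k in [1, n] has a unique gcd with n, and among the k's with gcd(k, n) = n/d there are phi(d) of them). So the sum equals 130. We also verify directly:
Divisors of 130: 1, 2, 5, 10, 13, 26, 65, 130.
phi values: 1, 1, 4, 4, 12, 12, 48, 48.
Sum = 130.

130


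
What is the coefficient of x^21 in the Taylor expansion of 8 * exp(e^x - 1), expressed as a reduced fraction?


exp(e^x - 1) = sum_{k>=0} Bell_k x^k / k!, where Bell_k is the k-th Bell number.
So the coefficient of x^21 is 8 * Bell_21 / 21!.
Computing: Bell_21 = 474869816156751 and 21! = 51090942171709440000, giving
8 * 474869816156751/51090942171709440000 = 158289938718917/2128789257154560000.

158289938718917/2128789257154560000


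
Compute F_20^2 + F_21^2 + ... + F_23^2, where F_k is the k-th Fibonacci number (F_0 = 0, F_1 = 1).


There is a standard identity sum_{k=0}^{N} F_k^2 = F_N * F_{N+1} (proved inductively from the telescoping relation F_k^2 = F_k F_{k+1} - F_{k-1} F_k). Then
sum_{k=20}^{23} F_k^2 = F_23 F_24 - F_19 F_20.
Computing: F_23 = 28657, F_24 = 46368, F_19 = 4181, F_20 = 6765.
Sum = 28657 * 46368 - 4181 * 6765 = 1300483311.

1300483311


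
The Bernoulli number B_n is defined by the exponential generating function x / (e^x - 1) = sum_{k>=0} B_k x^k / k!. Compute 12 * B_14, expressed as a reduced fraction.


Bernoulli numbers can also be computed recursively via B_0 = 1 and sum_{j=0}^{m} C(m+1, j) B_j = 0 for m >= 1. Odd-index Bernoulli numbers vanish for k >= 3.
Computing B_14 = 7/6, so 12 * B_14 = 12 * 7/6 = 14.

14


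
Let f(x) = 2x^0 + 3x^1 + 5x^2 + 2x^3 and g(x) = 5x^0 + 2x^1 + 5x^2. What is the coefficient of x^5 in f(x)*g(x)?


Cauchy product at x^5:
2*5
= 10

10


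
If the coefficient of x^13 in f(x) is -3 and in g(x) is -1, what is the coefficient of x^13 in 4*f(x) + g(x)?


Scalar multiplication scales coefficients: 4 * -3 = -12.
Then add the g coefficient: -12 + -1
= -13

-13


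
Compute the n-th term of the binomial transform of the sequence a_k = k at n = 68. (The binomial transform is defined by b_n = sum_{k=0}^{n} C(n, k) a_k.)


With a_k = k, b_n = sum_{k=0}^{n} C(n, k) k. Using k * C(n, k) = n * C(n-1, k-1) gives b_n = n * sum_{k>=1} C(n-1, k-1) = n * 2^(n-1).
For n = 68: 68 * 2^67 = 68 * 147573952589676412928 = 10035028776097996079104.

10035028776097996079104


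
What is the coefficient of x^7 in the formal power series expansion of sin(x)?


The Maclaurin series is sin(t) = sum_{k>=0} (-1)^k t^(2k+1) / (2k+1)!, so substituting t = x, only odd powers of x are nonzero, with coefficient of x^(2k+1) equal to (-1)^k / (2k+1)!.
Write 7 = 2*3 + 1, giving the coefficient (-1)^3 / 7! = -1/5040 = -1/5040.

-1/5040


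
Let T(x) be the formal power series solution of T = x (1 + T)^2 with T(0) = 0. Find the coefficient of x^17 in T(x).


Apply the Lagrange inversion formula: if T = x * phi(T) with phi(t) = (1 + t)^2, then [x^n] T = (1/n) [t^(n-1)] phi(t)^n = (1/n) [t^(n-1)] (1 + t)^(2n) = (1/n) C(2n, n-1).
Using the identity C(2n, n-1) = C(2n, n) * n / (n+1), the unscaled factor equals C(2n, n) / (n+1) = C_n, the n-th Catalan number.
For n = 17: C_17 = C(34, 17) / 18 = 2333606220/18 = 129644790 = 129644790.

129644790


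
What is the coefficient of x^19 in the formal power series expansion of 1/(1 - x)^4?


The negative binomial / multiset identity is
1/(1 - x)^r = sum_{k>=0} C(k + r - 1, r - 1) x^k.
Here r = 4 and k = 19, so the coefficient is
C(19 + 3, 3) = C(22, 3)
= 1540

1540


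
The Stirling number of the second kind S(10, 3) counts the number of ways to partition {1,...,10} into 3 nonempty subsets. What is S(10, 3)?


Using the explicit formula S(n,k) = (1/k!) sum_{j=0}^{k} (-1)^(k-j) C(k,j) j^n:
S(10, 3) = 9330
Equivalently, S(n,k) is n! times the coefficient of x^n in the EGF (e^x - 1)^k / k!.

9330


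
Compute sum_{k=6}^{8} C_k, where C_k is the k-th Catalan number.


C_6 through C_8: 132, 429, 1430
Sum = 132 + 429 + 1430
= 1991

1991


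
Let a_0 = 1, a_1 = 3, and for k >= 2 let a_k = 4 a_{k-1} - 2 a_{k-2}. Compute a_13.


Iterating the recurrence forward:
a_0 = 1
a_1 = 3
a_2 = 4*3 - 2*1 = 10
a_3 = 4*10 - 2*3 = 34
a_4 = 4*34 - 2*10 = 116
a_5 = 4*116 - 2*34 = 396
a_6 = 4*396 - 2*116 = 1352
a_7 = 4*1352 - 2*396 = 4616
a_8 = 4*4616 - 2*1352 = 15760
a_9 = 4*15760 - 2*4616 = 53808
a_10 = 4*53808 - 2*15760 = 183712
a_11 = 4*183712 - 2*53808 = 627232
a_12 = 4*627232 - 2*183712 = 2141504
a_13 = 4*2141504 - 2*627232 = 7311552
So a_13 = 7311552.

7311552


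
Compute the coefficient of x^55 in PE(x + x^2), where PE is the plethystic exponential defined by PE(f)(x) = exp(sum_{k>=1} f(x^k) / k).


With f(x) = x + x^2, the exponent is sum_{k>=1} (x^k + x^(2k)) / k = -ln(1 - x) - ln(1 - x^2). Exponentiating:
PE(x + x^2) = 1 / ((1 - x)(1 - x^2)).
This is the generating function for partitions of n into parts of size 1 or 2. The number of 2's can be any j in 0..27, and the rest are 1's, so
[x^55] = floor(55/2) + 1 = 28.

28


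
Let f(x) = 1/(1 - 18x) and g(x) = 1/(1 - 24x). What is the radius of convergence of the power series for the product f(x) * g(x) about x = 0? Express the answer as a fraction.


The radius of 1/(1 - 18x) is 1/18 (nearest singularity at x = 1/18), and the radius of 1/(1 - 24x) is 1/24.
The product f(x)*g(x) = 1/((1 - 18x)(1 - 24x)) has singularities at both 1/18 and 1/24, so its radius of convergence is the distance to the nearest one:
min(1/18, 1/24) = 1/24.

1/24


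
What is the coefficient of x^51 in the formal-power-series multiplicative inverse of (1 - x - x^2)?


Let the inverse be f(x) = sum_{k>=0} a_k x^k. From f(x) * (1 - x - x^2) = 1 and matching coefficients:
 x^0: a_0 = 1.
 x^1: a_1 - a_0 = 0, so a_1 = 1.
 x^k (k >= 2): a_k - a_{k-1} - a_{k-2} = 0, i.e. a_k = a_{k-1} + a_{k-2}.
This is the Fibonacci-type recurrence shifted so that a_0 = a_1 = 1.
Iterating: a_0=1, a_1=1, a_2=2, a_3=3, a_4=5, a_5=8, a_6=13, a_7=21, a_8=34, a_9=55, ...
a_51 = 32951280099.

32951280099


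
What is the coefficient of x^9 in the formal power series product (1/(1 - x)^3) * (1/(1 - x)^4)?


Combine the factors: (1/(1 - x)^3) * (1/(1 - x)^4) = 1/(1 - x)^7.
Then use 1/(1 - x)^r = sum_{k>=0} C(k + r - 1, r - 1) x^k with r = 7 and k = 9:
C(15, 6) = 5005.

5005


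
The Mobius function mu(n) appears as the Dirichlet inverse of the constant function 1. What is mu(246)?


246 = 2 * 3 * 41 (all distinct primes).
mu(246) = (-1)^3 = -1

-1


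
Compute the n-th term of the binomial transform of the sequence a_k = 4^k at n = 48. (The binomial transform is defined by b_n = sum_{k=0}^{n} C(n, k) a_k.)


With a_k = 4^k, b_n = sum_{k=0}^{n} C(n, k) 4^k = (1 + 4)^n by the binomial theorem.
For n = 48: (1 + 4)^48 = 5^48 = 3552713678800500929355621337890625.

3552713678800500929355621337890625


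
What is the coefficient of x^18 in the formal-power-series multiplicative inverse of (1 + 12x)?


The inverse is 1/(1 + 12x). Apply the geometric identity 1/(1 - y) = sum_{k>=0} y^k with y = -12x:
1/(1 + 12x) = sum_{k>=0} (-12)^k x^k.
So the coefficient of x^18 is (-12)^18 = 26623333280885243904.

26623333280885243904


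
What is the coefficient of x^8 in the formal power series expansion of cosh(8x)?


The Maclaurin series is cosh(t) = sum_{m>=0} t^(2m) / (2m)!, so substituting t = 8x, only even powers of x are nonzero, with coefficient of x^(2m) equal to 8^(2m) / (2m)!.
For x^8 the coefficient is 8^8/8! = 16777216/40320 = 131072/315.

131072/315


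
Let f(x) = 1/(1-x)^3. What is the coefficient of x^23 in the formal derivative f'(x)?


Differentiate: d/dx [ 1/(1-x)^r ] = r / (1-x)^(r+1).
Here r = 3, so f'(x) = 3 / (1-x)^4.
The expansion of 1/(1-x)^(r+1) has coefficient of x^n equal to C(n+r, r).
So the coefficient of x^23 in f'(x) is
3 * C(26, 3) = 3 * 2600 = 7800

7800


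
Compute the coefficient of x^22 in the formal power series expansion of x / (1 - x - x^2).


Let f(x) = sum_{k>=0} a_k x^k. Multiplying f(x) * (1 - x - x^2) = x and matching coefficients gives a_0 = 0, a_1 = 1, and a_k = a_{k-1} + a_{k-2} for k >= 2. These are the Fibonacci numbers F_k.
Iterating from F_0 = 0, F_1 = 1:
F_0=0, F_1=1, F_2=1, F_3=2, F_4=3, F_5=5, F_6=8, F_7=13, F_8=21, F_9=34, ...
F_22 = 17711.

17711


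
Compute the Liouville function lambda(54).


The Liouville function is lambda(k) = (-1)^Omega(k), where Omega(k) counts the prime factors of k with multiplicity.
Factoring: 54 = 2 * 3 * 3 * 3, so Omega(54) = 4.
lambda(54) = (-1)^4 = 1.

1


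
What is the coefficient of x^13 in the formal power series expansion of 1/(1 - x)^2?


The expansion 1/(1 - x)^r = sum_{k>=0} C(k + r - 1, r - 1) x^k follows from the multiset / negative-binomial theorem (or from repeated differentiation of the geometric series).
For r = 2 and k = 13:
C(14, 1) = 87178291200 / (1 * 6227020800) = 14.

14


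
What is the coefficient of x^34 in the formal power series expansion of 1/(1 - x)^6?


The negative binomial / multiset identity is
1/(1 - x)^r = sum_{k>=0} C(k + r - 1, r - 1) x^k.
Here r = 6 and k = 34, so the coefficient is
C(34 + 5, 5) = C(39, 5)
= 575757

575757


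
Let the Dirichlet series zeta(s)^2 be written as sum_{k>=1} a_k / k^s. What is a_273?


The Dirichlet convolution of the constant function 1 with itself gives (1 * 1)(k) = sum_{d | k} 1 = d(k), the number of positive divisors of k.
Since zeta(s) = sum_{k>=1} 1/k^s, we have zeta(s)^2 = sum_{k>=1} d(k)/k^s, so a_k = d(k).
For k = 273: the divisors are 1, 3, 7, 13, 21, 39, 91, 273.
Count = 8.

8


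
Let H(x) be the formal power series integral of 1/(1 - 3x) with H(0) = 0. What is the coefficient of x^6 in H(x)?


1/(1 - 3x) = sum_{k>=0} 3^k x^k. Integrating termwise with H(0) = 0:
H(x) = sum_{k>=0} 3^k x^(k+1) / (k+1) = sum_{m>=1} 3^(m-1) x^m / m.
For m = 6: 3^5/6 = 243/6 = 81/2.

81/2


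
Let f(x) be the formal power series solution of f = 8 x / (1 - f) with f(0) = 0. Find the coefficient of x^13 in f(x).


Apply Lagrange inversion: f = 8 x * phi(f) with phi(t) = 1/(1 - t), so
[x^n] f = 8^n * (1/n) [t^(n-1)] phi(t)^n = 8^n * (1/n) [t^(n-1)] (1 - t)^(-n) = 8^n * (1/n) C(2n - 2, n - 1) = 8^n * C_{n-1}.
For n = 13: C_12 = C(24, 12) / 13 = 2704156/13 = 208012.
With the 8^13 = 549755813888 factor, the coefficient is 549755813888 * 208012 = 114355806358470656.

114355806358470656


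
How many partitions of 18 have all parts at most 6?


Using the generating function (1-x)^(-1)(1-x^2)^(-1)...(1-x^6)^(-1),
the coefficient of x^18 counts these restricted partitions.
Result = 199

199


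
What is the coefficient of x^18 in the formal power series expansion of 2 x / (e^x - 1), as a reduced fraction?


The exponential generating function for Bernoulli numbers is
x / (e^x - 1) = sum_{k>=0} B_k x^k / k!.
So the coefficient of x^18 in 2 x / (e^x - 1) is 2 B_18 / 18!.
Computing: B_18 = 43867/798, 18! = 6402373705728000, giving
2 * 43867/798 / 6402373705728000 = 43867/2554547108585472000.

43867/2554547108585472000


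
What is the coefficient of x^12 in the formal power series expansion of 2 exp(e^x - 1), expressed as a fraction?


exp(e^x - 1) is the exponential generating function for the Bell numbers Bell_k: exp(e^x - 1) = sum_{k>=0} Bell_k x^k / k!.
So the coefficient of x^12 in 2 exp(e^x - 1) is 2 Bell_12 / 12!.
Computing: Bell_12 = 4213597 and 12! = 479001600, giving
2 * 4213597/479001600 = 4213597/239500800.

4213597/239500800


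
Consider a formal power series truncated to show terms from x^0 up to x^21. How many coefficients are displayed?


From x^0 to x^21 inclusive, the count is 21 - 0 + 1 = 22.

22


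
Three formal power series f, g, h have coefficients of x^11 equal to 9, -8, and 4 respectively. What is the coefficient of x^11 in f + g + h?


Series addition is componentwise:
9 + -8 + 4
= 5

5


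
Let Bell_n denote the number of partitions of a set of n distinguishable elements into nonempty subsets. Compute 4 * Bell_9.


Bell_9 can be computed from the Bell triangle or from Dobinski's identity Bell_n = (1/e) * sum_{k>=0} k^n / k!.
Computing Bell_9 = 21147.
Then 4 * 21147 = 84588.

84588


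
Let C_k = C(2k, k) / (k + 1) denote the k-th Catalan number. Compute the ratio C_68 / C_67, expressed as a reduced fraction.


Using C_k = (2k)! / (k! (k+1)!), the ratio C_{k+1}/C_k simplifies to
C_{k+1}/C_k = [(2k+2)! / ((k+1)! (k+2)!)] * [k! (k+1)! / (2k)!]
 = (2k+2)(2k+1) / ((k+1)(k+2)) = 2(2k+1) / (k+2).
For k = 67: 2(2*67 + 1) / (67 + 2) = 270/69 = 90/23.

90/23


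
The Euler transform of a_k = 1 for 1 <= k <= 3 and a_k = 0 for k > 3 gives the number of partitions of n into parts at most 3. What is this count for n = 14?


Partitions of 14 into parts at most 3:
Using generating function (1-x)^(-1)(1-x^2)^(-1)(1-x^3)^(-1),
the coefficient of x^14 = 24

24


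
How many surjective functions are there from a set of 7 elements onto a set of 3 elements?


By inclusion-exclusion on which target elements are missed, the number of surjections from an n-set onto a k-set is
surj(n, k) = sum_{j=0}^{k} (-1)^j C(k, j) (k - j)^n.
Equivalently surj(n, k) = k! * S(n, k), where S(n, k) is the Stirling number of the second kind.
For n = 7, k = 3:
S(7, 3) = 301, so
surj = 3! * 301 = 6 * 301 = 1806.

1806


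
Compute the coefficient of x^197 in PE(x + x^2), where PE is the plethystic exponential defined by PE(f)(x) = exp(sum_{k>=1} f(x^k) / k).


With f(x) = x + x^2, the exponent is sum_{k>=1} (x^k + x^(2k)) / k = -ln(1 - x) - ln(1 - x^2). Exponentiating:
PE(x + x^2) = 1 / ((1 - x)(1 - x^2)).
This is the generating function for partitions of n into parts of size 1 or 2. The number of 2's can be any j in 0..98, and the rest are 1's, so
[x^197] = floor(197/2) + 1 = 99.

99


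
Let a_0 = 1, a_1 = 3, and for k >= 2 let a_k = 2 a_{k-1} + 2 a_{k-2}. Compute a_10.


Iterating the recurrence forward:
a_0 = 1
a_1 = 3
a_2 = 2*3 + 2*1 = 8
a_3 = 2*8 + 2*3 = 22
a_4 = 2*22 + 2*8 = 60
a_5 = 2*60 + 2*22 = 164
a_6 = 2*164 + 2*60 = 448
a_7 = 2*448 + 2*164 = 1224
a_8 = 2*1224 + 2*448 = 3344
a_9 = 2*3344 + 2*1224 = 9136
a_10 = 2*9136 + 2*3344 = 24960
So a_10 = 24960.

24960


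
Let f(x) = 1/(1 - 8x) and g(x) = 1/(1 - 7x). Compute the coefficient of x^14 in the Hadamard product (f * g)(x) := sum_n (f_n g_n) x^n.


f has coefficients f_k = 8^k and g has coefficients g_k = 7^k, so the Hadamard product has coefficient (f*g)_k = 8^k * 7^k = 56^k.
For k = 14: 56^14 = 2982856619293778479415296.

2982856619293778479415296


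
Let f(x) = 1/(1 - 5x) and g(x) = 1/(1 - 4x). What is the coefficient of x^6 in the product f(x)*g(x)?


The coefficient of x^n in f*g is the Cauchy product: sum_{k=0}^{n} a^k * b^(n-k).
With a=5, b=4, n=6:
sum_{k=0}^{6} 5^k * 4^(6-k)
= 61741

61741


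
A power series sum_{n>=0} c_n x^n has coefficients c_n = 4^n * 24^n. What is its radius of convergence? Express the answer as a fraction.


By the root test (Cauchy-Hadamard), the radius is R = 1 / limsup_n |c_n|^(1/n).
Here |c_n|^(1/n) = (4^n * 24^n)^(1/n) = 4 * 24 = 96 for all n.
So R = 1/96 = 1/96.

1/96


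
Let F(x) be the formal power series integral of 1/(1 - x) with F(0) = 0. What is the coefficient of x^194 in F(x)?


1/(1 - x) = sum_{k>=0} x^k. Integrating termwise and using F(0) = 0 gives
F(x) = sum_{k>=0} x^(k+1) / (k+1) = sum_{m>=1} x^m / m = -ln(1 - x).
So the coefficient of x^194 is 1/194 = 1/194.

1/194


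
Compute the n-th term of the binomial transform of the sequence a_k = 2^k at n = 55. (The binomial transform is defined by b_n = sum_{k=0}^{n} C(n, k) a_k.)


With a_k = 2^k, b_n = sum_{k=0}^{n} C(n, k) 2^k = (1 + 2)^n by the binomial theorem.
For n = 55: (1 + 2)^55 = 3^55 = 174449211009120179071170507.

174449211009120179071170507


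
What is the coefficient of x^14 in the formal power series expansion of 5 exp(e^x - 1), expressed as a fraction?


exp(e^x - 1) is the exponential generating function for the Bell numbers Bell_k: exp(e^x - 1) = sum_{k>=0} Bell_k x^k / k!.
So the coefficient of x^14 in 5 exp(e^x - 1) is 5 Bell_14 / 14!.
Computing: Bell_14 = 190899322 and 14! = 87178291200, giving
5 * 190899322/87178291200 = 95449661/8717829120.

95449661/8717829120


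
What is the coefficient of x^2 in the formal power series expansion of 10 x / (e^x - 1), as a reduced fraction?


The exponential generating function for Bernoulli numbers is
x / (e^x - 1) = sum_{k>=0} B_k x^k / k!.
So the coefficient of x^2 in 10 x / (e^x - 1) is 10 B_2 / 2!.
Computing: B_2 = 1/6, 2! = 2, giving
10 * 1/6 / 2 = 5/6.

5/6


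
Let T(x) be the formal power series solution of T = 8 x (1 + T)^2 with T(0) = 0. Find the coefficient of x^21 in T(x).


Apply the Lagrange inversion formula: if T = 8 x * phi(T) with phi(t) = (1 + t)^2, then [x^n] T = 8^n * (1/n) [t^(n-1)] phi(t)^n = 8^n * (1/n) [t^(n-1)] (1 + t)^(2n) = 8^n * (1/n) C(2n, n-1).
Using the identity C(2n, n-1) = C(2n, n) * n / (n+1), the unscaled factor equals C(2n, n) / (n+1) = C_n, the n-th Catalan number.
For n = 21: C_21 = C(42, 21) / 22 = 538257874440/22 = 24466267020.
With the 8^21 = 9223372036854775808 factor, the coefficient is 9223372036854775808 * 24466267020 = 225661483078490225880764252160.

225661483078490225880764252160


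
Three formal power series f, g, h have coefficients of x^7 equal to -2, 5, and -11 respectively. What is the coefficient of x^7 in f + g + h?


Series addition is componentwise:
-2 + 5 + -11
= -8

-8


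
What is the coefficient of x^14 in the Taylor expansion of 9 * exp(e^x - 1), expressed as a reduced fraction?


exp(e^x - 1) = sum_{k>=0} Bell_k x^k / k!, where Bell_k is the k-th Bell number.
So the coefficient of x^14 is 9 * Bell_14 / 14!.
Computing: Bell_14 = 190899322 and 14! = 87178291200, giving
9 * 190899322/87178291200 = 95449661/4843238400.

95449661/4843238400


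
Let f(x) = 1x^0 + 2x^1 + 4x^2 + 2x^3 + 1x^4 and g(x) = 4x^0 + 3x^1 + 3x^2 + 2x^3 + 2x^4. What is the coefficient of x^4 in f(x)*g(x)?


Cauchy product at x^4:
1*2 + 2*2 + 4*3 + 2*3 + 1*4
= 28

28


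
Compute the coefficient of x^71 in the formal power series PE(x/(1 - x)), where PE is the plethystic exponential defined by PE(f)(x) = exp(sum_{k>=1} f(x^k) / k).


For f(x) = x/(1 - x) we have
sum_{k>=1} f(x^k) / k = sum_{k>=1} (1/k) * x^k / (1 - x^k) = sum_{k, m >= 1} x^(k m) / k,
which after exponentiating simplifies to
PE(x/(1 - x)) = prod_{k>=1} 1 / (1 - x^k).
This is the generating function for the partition function p(n), so the coefficient of x^71 is p(71).
Computing p(71) by dynamic programming over parts 1, 2, ..., 71: p(71) = 4697205.

4697205


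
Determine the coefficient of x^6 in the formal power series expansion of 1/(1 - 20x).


The geometric series identity gives 1/(1 - c x) = sum_{k>=0} c^k x^k, so the coefficient of x^k is c^k.
Here c = 20 and k = 6.
Computing: 20^6 = 64000000

64000000


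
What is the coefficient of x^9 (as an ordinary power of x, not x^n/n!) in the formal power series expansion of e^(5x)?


The exponential series is e^y = sum_{k>=0} y^k / k!. Substituting y = 5x gives
e^(5x) = sum_{k>=0} 5^k x^k / k!.
So the coefficient of x^n is a^n/n! with a = 5, n = 9:
5^9 / 9! = 1953125/362880 = 390625/72576

390625/72576


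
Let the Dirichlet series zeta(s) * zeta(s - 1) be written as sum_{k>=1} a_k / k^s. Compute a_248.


Convolution gives a_k = sum_{d | k} d * 1 = sum_{d | k} d = sigma(k), the sum of positive divisors of k.
For k = 248, the divisors are 1, 2, 4, 8, 31, 62, 124, 248, so
sigma(248) = 1 + 2 + 4 + 8 + 31 + 62 + 124 + 248 = 480.

480


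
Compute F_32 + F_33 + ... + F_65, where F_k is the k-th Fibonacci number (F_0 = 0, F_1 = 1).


Use the identity sum_{k=0}^{N} F_k = F_{N+2} - 1 (which follows from F_{k+2} - F_{k+1} = F_k). Then
sum_{k=32}^{65} F_k = (F_{67} - 1) - (F_{33} - 1) = F_{67} - F_{33}.
Computing: F_{67} = 44945570212853, F_{33} = 3524578, so
Sum = 44945570212853 - 3524578 = 44945566688275.

44945566688275


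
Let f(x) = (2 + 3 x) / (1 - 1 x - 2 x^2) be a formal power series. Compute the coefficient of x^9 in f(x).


Write f(x) = sum_{k>=0} a_k x^k. Multiplying both sides by 1 - 1 x - 2 x^2 gives
(1 - 1 x - 2 x^2) sum_{k>=0} a_k x^k = 2 + 3 x.
Matching coefficients:
 x^0: a_0 = 2
 x^1: a_1 - 1 a_0 = 3  =>  a_1 = 1*2 + 3 = 5
 x^k (k >= 2): a_k = 1 a_{k-1} + 2 a_{k-2}.
Iterating: a_2 = 9, a_3 = 19, a_4 = 37, a_5 = 75, a_6 = 149, a_7 = 299, a_8 = 597, a_9 = 1195.
So the coefficient of x^9 is 1195.

1195


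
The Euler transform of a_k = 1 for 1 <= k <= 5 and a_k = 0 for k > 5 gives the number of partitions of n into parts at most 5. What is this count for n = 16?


Partitions of 16 into parts at most 5:
Using generating function (1-x)^(-1)(1-x^2)^(-1)...(1-x^5)^(-1),
the coefficient of x^16 = 101

101


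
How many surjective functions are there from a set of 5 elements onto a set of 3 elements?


By inclusion-exclusion on which target elements are missed, the number of surjections from an n-set onto a k-set is
surj(n, k) = sum_{j=0}^{k} (-1)^j C(k, j) (k - j)^n.
Equivalently surj(n, k) = k! * S(n, k), where S(n, k) is the Stirling number of the second kind.
For n = 5, k = 3:
S(5, 3) = 25, so
surj = 3! * 25 = 6 * 25 = 150.

150


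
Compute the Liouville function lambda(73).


The Liouville function is lambda(k) = (-1)^Omega(k), where Omega(k) counts the prime factors of k with multiplicity.
Factoring: 73 = 73, so Omega(73) = 1.
lambda(73) = (-1)^1 = -1.

-1


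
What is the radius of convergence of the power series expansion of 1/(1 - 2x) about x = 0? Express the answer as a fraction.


Expanding 1/(1 - 2x) = sum_{k>=0} 2^k x^k, the series converges when |2x| < 1, i.e., |x| < 1/2.
So the radius of convergence is 1/2 = 1/2.

1/2


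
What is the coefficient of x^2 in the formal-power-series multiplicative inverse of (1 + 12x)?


The inverse is 1/(1 + 12x). Apply the geometric identity 1/(1 - y) = sum_{k>=0} y^k with y = -12x:
1/(1 + 12x) = sum_{k>=0} (-12)^k x^k.
So the coefficient of x^2 is (-12)^2 = 144.

144


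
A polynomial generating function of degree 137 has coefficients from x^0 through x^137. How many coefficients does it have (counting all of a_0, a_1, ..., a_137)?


A polynomial of degree 137 takes the form a_0 + a_1 x + ... + a_137 x^137.
The number of coefficients is 137 + 1 = 138.

138


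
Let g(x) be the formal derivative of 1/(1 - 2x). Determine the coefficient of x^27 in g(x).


Differentiate termwise: d/dx sum_{k>=0} 2^k x^k = sum_{k>=1} k 2^k x^(k-1) = sum_{j>=0} (j+1) 2^(j+1) x^j.
Equivalently, d/dx [1/(1 - 2x)] = 2/(1 - 2x)^2.
For j = 27: 28 * 2^28 = 28 * 268435456 = 7516192768.

7516192768


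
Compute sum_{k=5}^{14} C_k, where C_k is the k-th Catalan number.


C_5 through C_14: 42, 132, 429, 1430, 4862, 16796, 58786, 208012, 742900, 2674440
Sum = 42 + 132 + 429 + 1430 + 4862 + 16796 + 58786 + 208012 + 742900 + 2674440
= 3707829

3707829


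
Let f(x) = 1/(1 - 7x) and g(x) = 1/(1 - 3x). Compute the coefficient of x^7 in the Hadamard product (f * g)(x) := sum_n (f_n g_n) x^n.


f has coefficients f_k = 7^k and g has coefficients g_k = 3^k, so the Hadamard product has coefficient (f*g)_k = 7^k * 3^k = 21^k.
For k = 7: 21^7 = 1801088541.

1801088541


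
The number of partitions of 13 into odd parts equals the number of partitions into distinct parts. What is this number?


Computing partitions of 13 into odd parts (1, 3, 5, ...):
Using the generating function prod_{k>=0} 1/(1-x^(2k+1)),
the count is 18

18


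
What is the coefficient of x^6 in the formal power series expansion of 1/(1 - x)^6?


The expansion 1/(1 - x)^r = sum_{k>=0} C(k + r - 1, r - 1) x^k follows from the multiset / negative-binomial theorem (or from repeated differentiation of the geometric series).
For r = 6 and k = 6:
C(11, 5) = 39916800 / (120 * 720) = 462.

462


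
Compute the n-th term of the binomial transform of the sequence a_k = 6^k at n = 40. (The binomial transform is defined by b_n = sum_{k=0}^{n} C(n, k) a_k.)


With a_k = 6^k, b_n = sum_{k=0}^{n} C(n, k) 6^k = (1 + 6)^n by the binomial theorem.
For n = 40: (1 + 6)^40 = 7^40 = 6366805760909027985741435139224001.

6366805760909027985741435139224001


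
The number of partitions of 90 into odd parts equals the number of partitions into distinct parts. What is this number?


Computing partitions of 90 into odd parts (1, 3, 5, ...):
Using the generating function prod_{k>=0} 1/(1-x^(2k+1)),
the count is 189586

189586


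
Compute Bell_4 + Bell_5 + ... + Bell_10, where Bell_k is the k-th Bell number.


Recall Bell_k counts set partitions of a k-set (with Bell_0 = 1 by convention).
Bell_4 through Bell_10: 15, 52, 203, 877, 4140, 21147, 115975
Sum = 15 + 52 + 203 + 877 + 4140 + 21147 + 115975 = 142409.

142409


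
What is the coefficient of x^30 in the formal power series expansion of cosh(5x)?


The Maclaurin series is cosh(t) = sum_{m>=0} t^(2m) / (2m)!, so substituting t = 5x, only even powers of x are nonzero, with coefficient of x^(2m) equal to 5^(2m) / (2m)!.
For x^30 the coefficient is 5^30/30! = 931322574615478515625/265252859812191058636308480000000 = 11920928955078125/3395236605596045550544748544.

11920928955078125/3395236605596045550544748544


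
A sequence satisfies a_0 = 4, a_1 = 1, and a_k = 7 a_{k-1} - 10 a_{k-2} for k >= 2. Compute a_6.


The characteristic equation is t^2 - 7 t + 10 = 0, with roots r_1 = 5 and r_2 = 2 (so c_1 = r_1 + r_2, c_2 = -r_1 r_2 as required).
One can use the closed form a_n = A r_1^n + B r_2^n, but direct iteration is more reliable:
a_0 = 4, a_1 = 1, a_2 = -33, a_3 = -241, a_4 = -1357, a_5 = -7089, a_6 = -36053.
So a_6 = -36053.

-36053


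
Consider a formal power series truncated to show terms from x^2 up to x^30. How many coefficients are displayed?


From x^2 to x^30 inclusive, the count is 30 - 2 + 1 = 29.

29


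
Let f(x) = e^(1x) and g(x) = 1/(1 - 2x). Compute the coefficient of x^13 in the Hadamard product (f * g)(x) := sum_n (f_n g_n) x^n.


Expanding: f_k = 1^k/k! (from e^(1x)) and g_k = 2^k (from 1/(1 - 2x)). So the Hadamard coefficient (f * g)_k = 1^k 2^k / k! = (2)^k / k!.
For k = 13: 2^13/13! = 8192/6227020800 = 8/6081075.

8/6081075


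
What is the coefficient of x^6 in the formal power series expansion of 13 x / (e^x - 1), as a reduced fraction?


The exponential generating function for Bernoulli numbers is
x / (e^x - 1) = sum_{k>=0} B_k x^k / k!.
So the coefficient of x^6 in 13 x / (e^x - 1) is 13 B_6 / 6!.
Computing: B_6 = 1/42, 6! = 720, giving
13 * 1/42 / 720 = 13/30240.

13/30240


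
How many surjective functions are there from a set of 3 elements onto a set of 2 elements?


By inclusion-exclusion on which target elements are missed, the number of surjections from an n-set onto a k-set is
surj(n, k) = sum_{j=0}^{k} (-1)^j C(k, j) (k - j)^n.
Equivalently surj(n, k) = k! * S(n, k), where S(n, k) is the Stirling number of the second kind.
For n = 3, k = 2:
S(3, 2) = 3, so
surj = 2! * 3 = 2 * 3 = 6.

6
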